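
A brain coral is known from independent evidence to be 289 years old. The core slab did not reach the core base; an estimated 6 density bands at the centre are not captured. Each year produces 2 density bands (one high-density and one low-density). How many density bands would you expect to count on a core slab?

572 density bands

With 2 density bands per year, 289 years would produce 289 × 2 = 578 density bands.
Subtracting the 6 density bands not captured gives 578 − 6 = 572 density bands in the record.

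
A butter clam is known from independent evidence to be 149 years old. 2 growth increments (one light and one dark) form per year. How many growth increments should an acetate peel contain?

298 growth increments

Expected growth increments: 149 × 2 = 298.
So 298 growth increments should be present.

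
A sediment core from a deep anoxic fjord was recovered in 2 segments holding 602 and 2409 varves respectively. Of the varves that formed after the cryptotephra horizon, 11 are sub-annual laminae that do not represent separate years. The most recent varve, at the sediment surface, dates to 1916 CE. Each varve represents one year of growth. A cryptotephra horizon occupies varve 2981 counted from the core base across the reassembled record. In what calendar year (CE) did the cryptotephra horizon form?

1897 CE

Total varves = 602 + 2409 = 3011.
The cryptotephra horizon sits at varve 2981 from the core base, so 3011 − 2981 = 30 varves formed after it.
30 − 11 false = 19 true varves after the cryptotephra horizon.
1916 − 19 = 1897 CE.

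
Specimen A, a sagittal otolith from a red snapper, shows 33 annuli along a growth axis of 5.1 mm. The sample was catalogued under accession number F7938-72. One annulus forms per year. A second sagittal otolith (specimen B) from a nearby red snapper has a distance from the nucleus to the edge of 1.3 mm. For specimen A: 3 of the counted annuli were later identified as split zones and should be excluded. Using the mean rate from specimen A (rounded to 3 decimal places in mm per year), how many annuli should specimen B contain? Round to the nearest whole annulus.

Specimen A: correcting the raw count gives 33 − 3 = 30 true annuli.
A: Extension rate ≈ 5.1 / 30 = 0.170 mm/yr.
B spans 1.3 / 0.170 = 7.65 years ≈ 8 annuli.

8 annuli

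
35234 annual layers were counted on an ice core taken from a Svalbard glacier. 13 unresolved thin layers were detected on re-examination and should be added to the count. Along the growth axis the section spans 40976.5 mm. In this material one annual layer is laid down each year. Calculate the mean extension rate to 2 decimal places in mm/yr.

1.16 mm/yr

True annual layer count = 35234 + 13 = 35247.
40976.5 mm over 35247 years gives 40976.5 / 35247 ≈ 1.16 mm/yr.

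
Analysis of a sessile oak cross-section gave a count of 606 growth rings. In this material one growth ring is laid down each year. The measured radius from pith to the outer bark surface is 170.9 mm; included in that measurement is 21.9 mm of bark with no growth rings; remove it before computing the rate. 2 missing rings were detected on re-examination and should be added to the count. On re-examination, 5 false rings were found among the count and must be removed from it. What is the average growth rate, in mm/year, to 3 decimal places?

0.247 mm/year

True growth ring count = 606 − 5 + 2 = 603.
Net length = 170.9 − 21.9 = 149.0 mm.
Mean rate = 149.0 mm / 603 years ≈ 0.247 mm/year.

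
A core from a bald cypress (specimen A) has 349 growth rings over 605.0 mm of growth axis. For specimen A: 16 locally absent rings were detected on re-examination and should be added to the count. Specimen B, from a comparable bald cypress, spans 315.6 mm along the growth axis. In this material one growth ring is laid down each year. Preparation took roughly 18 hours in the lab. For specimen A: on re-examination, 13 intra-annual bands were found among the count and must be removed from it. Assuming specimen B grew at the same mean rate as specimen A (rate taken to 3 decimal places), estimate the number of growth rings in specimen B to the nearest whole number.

Specimen A: correcting the raw count gives 349 − 13 + 16 = 352 true growth rings.
A: Mean rate = 605.0 mm / 352 years ≈ 1.719 mm per year.
Specimen B: 315.6 mm / 1.719 mm per year = 183.60 years ≈ 184 growth rings.

184 growth rings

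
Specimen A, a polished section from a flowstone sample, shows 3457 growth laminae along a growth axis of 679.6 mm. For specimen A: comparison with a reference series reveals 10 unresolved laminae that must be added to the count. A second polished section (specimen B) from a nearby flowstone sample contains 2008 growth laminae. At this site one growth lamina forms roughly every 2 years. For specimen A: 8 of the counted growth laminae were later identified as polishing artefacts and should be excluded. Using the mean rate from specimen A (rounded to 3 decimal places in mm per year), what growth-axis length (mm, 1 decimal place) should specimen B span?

Specimen A: adjusted count: 3457 − 8 + 10 = 3459 growth laminae.
Specimen A: 3459 growth laminae at 2 years each span 3459 × 2 = 6918 years.
A: 679.6 mm over 6918 years gives 679.6 / 6918 ≈ 0.098 mm per year.
Specimen B: 2008 growth laminae at 2 years each span 2008 × 2 = 4016 years. B's length ≈ 0.098 × 4016 = 393.6 mm.

393.6 mm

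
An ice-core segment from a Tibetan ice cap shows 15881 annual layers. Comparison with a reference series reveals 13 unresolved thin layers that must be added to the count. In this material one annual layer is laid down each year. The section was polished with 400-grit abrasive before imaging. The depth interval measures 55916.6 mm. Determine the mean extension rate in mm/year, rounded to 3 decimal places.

True annual layer count = 15881 + 13 = 15894.
Extension rate ≈ 55916.6 / 15894 = 3.518 mm/year.

3.518 mm/year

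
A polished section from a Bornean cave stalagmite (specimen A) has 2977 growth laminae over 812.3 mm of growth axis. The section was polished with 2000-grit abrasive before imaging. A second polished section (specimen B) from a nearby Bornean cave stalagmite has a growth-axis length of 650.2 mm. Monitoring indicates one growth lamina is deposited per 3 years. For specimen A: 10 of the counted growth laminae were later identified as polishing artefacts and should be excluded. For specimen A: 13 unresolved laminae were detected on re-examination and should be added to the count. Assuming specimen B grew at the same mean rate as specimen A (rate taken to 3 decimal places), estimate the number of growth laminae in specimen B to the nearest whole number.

2382 growth laminae

Specimen A: adjusted count: 2977 − 10 + 13 = 2980 growth laminae.
Specimen A: multiplying by 3 years per growth lamina: 2980 × 3 = 8940 years.
A: Extension rate ≈ 812.3 / 8940 = 0.091 mm per year.
For B, 650.2 / 0.091 = 7145.05 years; at 3 years per growth lamina that is 7145.05 / 3 ≈ 2382 growth laminae.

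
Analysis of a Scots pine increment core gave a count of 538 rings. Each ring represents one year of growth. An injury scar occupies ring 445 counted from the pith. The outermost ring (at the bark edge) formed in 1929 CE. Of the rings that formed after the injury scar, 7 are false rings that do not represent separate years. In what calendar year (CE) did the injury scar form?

The injury scar sits at ring 445 from the pith, so 538 − 445 = 93 rings formed after it.
93 − 7 false = 86 true rings after the injury scar.
1929 − 86 = 1843 CE.

1843 CE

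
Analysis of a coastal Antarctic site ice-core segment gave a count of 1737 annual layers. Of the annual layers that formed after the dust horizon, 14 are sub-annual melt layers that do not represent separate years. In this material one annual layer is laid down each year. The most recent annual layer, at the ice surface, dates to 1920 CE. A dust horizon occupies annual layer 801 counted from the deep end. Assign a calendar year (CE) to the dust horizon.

998 CE

The dust horizon sits at annual layer 801 from the deep end, so 1737 − 801 = 936 annual layers formed after it.
Excluding 14 false annual layers: 936 − 14 = 922.
1920 − 922 = 998 CE.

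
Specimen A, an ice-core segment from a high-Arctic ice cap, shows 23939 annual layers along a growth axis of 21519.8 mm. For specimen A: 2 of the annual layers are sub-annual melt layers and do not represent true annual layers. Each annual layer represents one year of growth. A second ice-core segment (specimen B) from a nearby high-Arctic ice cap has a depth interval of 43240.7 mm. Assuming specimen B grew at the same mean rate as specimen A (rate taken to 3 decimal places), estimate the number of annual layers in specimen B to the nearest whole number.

48099 annual layers

Specimen A: true annual layer count = 23939 − 2 = 23937.
A: Mean rate = 21519.8 mm / 23937 years ≈ 0.899 mm/year.
B spans 43240.7 / 0.899 = 48098.67 years ≈ 48099 annual layers.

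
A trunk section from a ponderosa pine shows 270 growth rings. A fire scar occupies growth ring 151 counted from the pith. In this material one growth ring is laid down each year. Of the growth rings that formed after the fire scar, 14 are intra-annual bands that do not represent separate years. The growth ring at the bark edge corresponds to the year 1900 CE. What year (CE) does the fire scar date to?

1795 CE

270 − 151 = 119 growth rings lie beyond the fire scar toward the bark edge.
Removing the 14 false growth rings leaves 119 − 14 = 105 true growth rings beyond the fire scar.
Counting back 105 years from 1900 CE places the fire scar in 1900 − 105 = 1795 CE.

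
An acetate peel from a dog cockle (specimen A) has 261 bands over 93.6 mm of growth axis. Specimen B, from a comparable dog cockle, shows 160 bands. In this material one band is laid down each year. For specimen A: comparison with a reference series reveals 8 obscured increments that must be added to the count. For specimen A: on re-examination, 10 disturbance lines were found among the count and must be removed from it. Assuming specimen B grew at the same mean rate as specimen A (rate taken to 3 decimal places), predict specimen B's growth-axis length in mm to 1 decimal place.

Specimen A: adjusted count: 261 − 10 + 8 = 259 bands.
A: Extension rate ≈ 93.6 / 259 = 0.361 mm/yr.
For B, 0.361 mm/year × 160 years = 57.8 mm.

57.8 mm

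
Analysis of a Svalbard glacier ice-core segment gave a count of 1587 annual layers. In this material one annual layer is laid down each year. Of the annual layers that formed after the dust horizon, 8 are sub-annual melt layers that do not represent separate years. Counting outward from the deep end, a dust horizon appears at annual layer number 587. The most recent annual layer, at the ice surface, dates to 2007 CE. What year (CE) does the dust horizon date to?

1015 CE

Between annual layer 587 and the ice surface there are 1587 − 587 = 1000 annual layers.
Removing the 8 false annual layers leaves 1000 − 8 = 992 true annual layers beyond the dust horizon.
Counting back 992 years from 2007 CE places the dust horizon in 2007 − 992 = 1015 CE.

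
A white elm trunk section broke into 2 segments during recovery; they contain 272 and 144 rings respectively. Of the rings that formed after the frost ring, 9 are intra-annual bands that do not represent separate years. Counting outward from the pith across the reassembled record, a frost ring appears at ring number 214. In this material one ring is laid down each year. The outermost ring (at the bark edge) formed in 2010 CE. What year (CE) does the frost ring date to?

1817 CE

Total rings = 272 + 144 = 416.
The frost ring sits at ring 214 from the pith, so 416 − 214 = 202 rings formed after it.
202 − 9 false = 193 true rings after the frost ring.
2010 − 193 = 1817 CE.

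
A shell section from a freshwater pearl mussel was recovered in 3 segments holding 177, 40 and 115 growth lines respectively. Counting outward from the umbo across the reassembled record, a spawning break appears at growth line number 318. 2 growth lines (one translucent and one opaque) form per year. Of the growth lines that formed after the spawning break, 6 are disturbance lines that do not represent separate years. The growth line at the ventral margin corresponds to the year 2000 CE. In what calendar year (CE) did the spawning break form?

1996 CE

Total growth lines = 177 + 40 + 115 = 332.
Between growth line 318 and the ventral margin there are 332 − 318 = 14 growth lines.
14 − 6 false = 8 true growth lines after the spawning break.
With 2 growth lines per year, 8 / 2 = 4 years.
2000 − 4 = 1996 CE.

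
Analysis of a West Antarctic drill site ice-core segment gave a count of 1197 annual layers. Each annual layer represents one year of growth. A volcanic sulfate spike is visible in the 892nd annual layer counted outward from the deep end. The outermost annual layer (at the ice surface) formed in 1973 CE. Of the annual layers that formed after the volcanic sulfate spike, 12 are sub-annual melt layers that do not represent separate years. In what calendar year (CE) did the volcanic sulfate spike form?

1680 CE

1197 − 892 = 305 annual layers lie beyond the volcanic sulfate spike toward the ice surface.
Excluding 12 false annual layers: 305 − 12 = 293.
The annual layer at the ice surface is 1973 CE, so the volcanic sulfate spike dates to 1973 − 293 = 1680 CE.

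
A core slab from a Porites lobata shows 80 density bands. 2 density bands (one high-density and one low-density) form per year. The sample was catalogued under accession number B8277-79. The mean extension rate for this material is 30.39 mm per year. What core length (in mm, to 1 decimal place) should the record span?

80 density bands at 2 per year is 80 / 2 = 40 years.
Length ≈ 30.39 × 40 = 1215.6 mm.

1215.6 mm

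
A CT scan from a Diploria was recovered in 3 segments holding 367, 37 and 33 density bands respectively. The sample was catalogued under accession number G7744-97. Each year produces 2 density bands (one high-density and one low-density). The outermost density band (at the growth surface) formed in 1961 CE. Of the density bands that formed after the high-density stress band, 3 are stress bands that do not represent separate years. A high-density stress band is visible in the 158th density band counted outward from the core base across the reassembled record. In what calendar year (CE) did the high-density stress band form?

Total density bands = 367 + 37 + 33 = 437.
The high-density stress band sits at density band 158 from the core base, so 437 − 158 = 279 density bands formed after it.
Excluding 3 false density bands: 279 − 3 = 276.
With 2 density bands per year, 276 / 2 = 138 years.
The density band at the growth surface is 1961 CE, so the high-density stress band dates to 1961 − 138 = 1823 CE.

1823 CE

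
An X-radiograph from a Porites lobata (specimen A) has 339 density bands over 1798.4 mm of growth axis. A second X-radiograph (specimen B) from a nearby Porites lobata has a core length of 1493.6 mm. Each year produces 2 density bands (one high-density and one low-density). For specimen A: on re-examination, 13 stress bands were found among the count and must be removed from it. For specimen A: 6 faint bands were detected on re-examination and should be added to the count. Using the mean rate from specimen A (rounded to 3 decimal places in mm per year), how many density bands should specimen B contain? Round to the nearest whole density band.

276 density bands

Specimen A: correcting the raw count gives 339 − 13 + 6 = 332 true density bands.
Specimen A: dividing by 2 density bands per year: 332 / 2 = 166 years.
A: Mean rate = 1798.4 mm / 166 years ≈ 10.834 mm/year.
B spans 1493.6 / 10.834 = 137.86 years; at 2 density bands per year that is 137.86 × 2 ≈ 276 density bands.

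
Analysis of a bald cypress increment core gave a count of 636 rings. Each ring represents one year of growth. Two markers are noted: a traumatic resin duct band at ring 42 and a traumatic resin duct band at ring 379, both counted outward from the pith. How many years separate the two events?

The two markers are separated by 379 − 42 = 337 rings.
One ring per year makes the interval 337 years.

337 yr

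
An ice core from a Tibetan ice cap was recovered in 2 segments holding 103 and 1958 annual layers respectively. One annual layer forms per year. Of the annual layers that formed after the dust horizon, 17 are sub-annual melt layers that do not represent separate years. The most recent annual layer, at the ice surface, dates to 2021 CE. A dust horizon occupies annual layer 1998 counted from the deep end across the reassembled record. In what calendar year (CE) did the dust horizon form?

1975 CE

Total annual layers = 103 + 1958 = 2061.
The dust horizon sits at annual layer 1998 from the deep end, so 2061 − 1998 = 63 annual layers formed after it.
Excluding 17 false annual layers: 63 − 17 = 46.
Counting back 46 years from 2021 CE places the dust horizon in 2021 − 46 = 1975 CE.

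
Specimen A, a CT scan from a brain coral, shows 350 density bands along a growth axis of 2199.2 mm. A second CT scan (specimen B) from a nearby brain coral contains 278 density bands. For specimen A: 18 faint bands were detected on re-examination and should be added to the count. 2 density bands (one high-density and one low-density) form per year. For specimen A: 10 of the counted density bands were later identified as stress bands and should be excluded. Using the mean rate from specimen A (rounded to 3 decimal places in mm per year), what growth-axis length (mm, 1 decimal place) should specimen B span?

1707.8 mm

Specimen A: correcting the raw count gives 350 − 10 + 18 = 358 true density bands.
Specimen A: dividing by 2 density bands per year: 358 / 2 = 179 years.
A: Mean rate = 2199.2 mm / 179 years ≈ 12.286 mm per year.
Specimen B: 278 density bands at 2 per year is 278 / 2 = 139 years. For B, 12.286 mm/year × 139 years = 1707.8 mm.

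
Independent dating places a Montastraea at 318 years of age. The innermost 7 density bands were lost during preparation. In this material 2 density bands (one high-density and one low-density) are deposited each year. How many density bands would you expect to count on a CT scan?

318 years at 2 density bands per year gives 318 × 2 = 636 density bands.
Subtracting the 7 density bands not captured gives 636 − 7 = 629 density bands in the record.

629 density bands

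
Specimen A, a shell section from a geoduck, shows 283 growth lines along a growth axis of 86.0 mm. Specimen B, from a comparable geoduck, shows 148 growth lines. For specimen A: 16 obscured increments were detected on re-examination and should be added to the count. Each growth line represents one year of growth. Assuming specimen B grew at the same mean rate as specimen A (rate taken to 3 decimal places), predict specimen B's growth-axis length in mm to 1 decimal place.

42.6 mm

Specimen A: after corrections the count is 283 + 16 = 299 growth lines.
A: Extension rate ≈ 86.0 / 299 = 0.288 mm/year.
B's length ≈ 0.288 × 148 = 42.6 mm.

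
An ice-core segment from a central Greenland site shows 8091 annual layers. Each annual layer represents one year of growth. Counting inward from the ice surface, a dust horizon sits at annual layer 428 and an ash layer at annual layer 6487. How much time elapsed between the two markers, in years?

6487 − 428 = 6059 annual layers lie between the two events.
At one annual layer per year, 6059 years elapsed between them.

6059 years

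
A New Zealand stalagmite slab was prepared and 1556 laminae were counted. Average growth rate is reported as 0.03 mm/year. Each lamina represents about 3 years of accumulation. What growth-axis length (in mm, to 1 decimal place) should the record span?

140.0 mm

At 3 years per lamina, 1556 × 3 = 4668 years.
Predicted length = 0.03 mm/year × 4668 years = 140.0 mm.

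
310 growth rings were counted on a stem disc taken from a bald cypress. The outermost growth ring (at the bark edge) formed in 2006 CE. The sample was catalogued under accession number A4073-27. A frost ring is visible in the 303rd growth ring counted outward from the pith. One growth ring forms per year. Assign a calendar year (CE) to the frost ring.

310 − 303 = 7 growth rings lie beyond the frost ring toward the bark edge.
2006 − 7 = 1999 CE.

1999 CE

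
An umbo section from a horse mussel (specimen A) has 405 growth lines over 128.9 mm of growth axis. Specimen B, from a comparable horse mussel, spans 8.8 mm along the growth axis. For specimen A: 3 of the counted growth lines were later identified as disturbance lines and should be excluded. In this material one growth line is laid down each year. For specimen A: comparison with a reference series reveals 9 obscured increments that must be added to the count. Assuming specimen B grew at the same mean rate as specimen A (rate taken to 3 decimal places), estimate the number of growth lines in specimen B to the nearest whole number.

28 growth lines

Specimen A: adjusted count: 405 − 3 + 9 = 411 growth lines.
A: 128.9 mm over 411 years gives 128.9 / 411 ≈ 0.314 mm per year.
B spans 8.8 / 0.314 = 28.03 years ≈ 28 growth lines.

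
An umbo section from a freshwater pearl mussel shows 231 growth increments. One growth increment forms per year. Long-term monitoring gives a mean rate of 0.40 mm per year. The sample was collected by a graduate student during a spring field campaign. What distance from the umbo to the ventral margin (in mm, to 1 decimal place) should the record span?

92.4 mm

The record spans 231 years at 0.40 mm per year.
231 years at 0.40 mm/year gives 0.40 × 231 = 92.4 mm.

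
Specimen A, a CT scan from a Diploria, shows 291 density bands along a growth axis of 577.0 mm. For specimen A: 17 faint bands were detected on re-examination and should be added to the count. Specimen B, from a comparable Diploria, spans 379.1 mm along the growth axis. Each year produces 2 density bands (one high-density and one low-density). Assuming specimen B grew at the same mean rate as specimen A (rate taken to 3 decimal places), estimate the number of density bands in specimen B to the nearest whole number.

Specimen A: adjusted count: 291 + 17 = 308 density bands.
Specimen A: dividing by 2 density bands per year: 308 / 2 = 154 years.
A: Extension rate ≈ 577.0 / 154 = 3.747 mm per year.
For B, 379.1 / 3.747 = 101.17 years; at 2 density bands per year that is 101.17 × 2 ≈ 202 density bands.

202 density bands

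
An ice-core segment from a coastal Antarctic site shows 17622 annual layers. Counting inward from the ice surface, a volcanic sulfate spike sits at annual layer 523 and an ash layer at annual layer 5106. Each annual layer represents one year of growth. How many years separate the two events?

Separation: 5106 − 523 = 4583 annual layers.
One annual layer per year makes the interval 4583 years.

4583 years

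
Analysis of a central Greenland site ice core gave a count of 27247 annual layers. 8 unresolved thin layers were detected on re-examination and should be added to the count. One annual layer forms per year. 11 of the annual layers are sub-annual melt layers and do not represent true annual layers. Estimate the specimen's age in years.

True annual layer count = 27247 − 11 + 8 = 27244.
With a one-to-one annual layer periodicity this is 27244 years.

27244 years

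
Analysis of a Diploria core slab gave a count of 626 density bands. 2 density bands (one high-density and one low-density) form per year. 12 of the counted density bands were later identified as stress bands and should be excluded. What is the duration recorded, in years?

307 years

Correcting the raw count gives 626 − 12 = 614 true density bands.
614 density bands at 2 per year is 614 / 2 = 307 years.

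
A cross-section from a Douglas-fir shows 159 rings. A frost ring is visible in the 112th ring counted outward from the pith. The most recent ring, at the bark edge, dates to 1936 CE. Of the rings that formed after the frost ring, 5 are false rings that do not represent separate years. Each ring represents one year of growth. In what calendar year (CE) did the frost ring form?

Between ring 112 and the bark edge there are 159 − 112 = 47 rings.
Excluding 5 false rings: 47 − 5 = 42.
Counting back 42 years from 1936 CE places the frost ring in 1936 − 42 = 1894 CE.

1894 CE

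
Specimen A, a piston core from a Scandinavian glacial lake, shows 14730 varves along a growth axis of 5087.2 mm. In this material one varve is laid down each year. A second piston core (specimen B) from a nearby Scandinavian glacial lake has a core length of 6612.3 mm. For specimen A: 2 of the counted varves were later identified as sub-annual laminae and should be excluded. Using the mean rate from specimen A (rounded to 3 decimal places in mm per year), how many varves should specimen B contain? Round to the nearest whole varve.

Specimen A: adjusted count: 14730 − 2 = 14728 varves.
A: Extension rate ≈ 5087.2 / 14728 = 0.345 mm per year.
Specimen B: 6612.3 mm / 0.345 mm per year = 19166.09 years ≈ 19166 varves.

19166 varves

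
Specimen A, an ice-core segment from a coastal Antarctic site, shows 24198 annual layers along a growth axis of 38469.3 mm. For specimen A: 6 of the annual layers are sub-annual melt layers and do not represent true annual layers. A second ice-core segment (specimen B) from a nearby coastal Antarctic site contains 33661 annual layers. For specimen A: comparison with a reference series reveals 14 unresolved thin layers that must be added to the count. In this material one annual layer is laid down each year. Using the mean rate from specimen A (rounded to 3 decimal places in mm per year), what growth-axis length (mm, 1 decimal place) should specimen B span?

53487.3 mm

Specimen A: correcting the raw count gives 24198 − 6 + 14 = 24206 true annual layers.
A: 38469.3 mm over 24206 years gives 38469.3 / 24206 ≈ 1.589 mm per year.
Length of B = 1.589 × 33661 = 53487.3 mm.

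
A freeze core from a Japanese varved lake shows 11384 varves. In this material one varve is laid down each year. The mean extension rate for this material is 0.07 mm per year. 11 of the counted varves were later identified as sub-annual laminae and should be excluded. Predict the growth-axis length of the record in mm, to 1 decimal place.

True varve count = 11384 − 11 = 11373.
Predicted length = 0.07 mm/year × 11373 years = 796.1 mm.

796.1 mm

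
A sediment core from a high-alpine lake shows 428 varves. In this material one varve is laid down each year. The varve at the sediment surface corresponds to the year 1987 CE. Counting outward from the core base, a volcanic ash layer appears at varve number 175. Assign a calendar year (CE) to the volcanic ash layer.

1734 CE

The volcanic ash layer sits at varve 175 from the core base, so 428 − 175 = 253 varves formed after it.
1987 − 253 = 1734 CE.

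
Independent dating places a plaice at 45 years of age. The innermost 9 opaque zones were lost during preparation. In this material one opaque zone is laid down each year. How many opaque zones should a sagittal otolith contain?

36 opaque zones

At one opaque zone per year, 45 years correspond to 45 opaque zones.
Less the 9 uncaptured opaque zones: 45 − 9 = 36.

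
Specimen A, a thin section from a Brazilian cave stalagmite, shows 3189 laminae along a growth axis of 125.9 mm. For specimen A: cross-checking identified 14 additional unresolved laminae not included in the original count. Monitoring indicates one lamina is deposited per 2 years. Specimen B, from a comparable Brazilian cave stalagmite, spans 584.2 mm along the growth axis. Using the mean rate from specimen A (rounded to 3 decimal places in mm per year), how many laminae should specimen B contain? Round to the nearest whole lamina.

Specimen A: correcting the raw count gives 3189 + 14 = 3203 true laminae.
Specimen A: 3203 laminae at 2 years each span 3203 × 2 = 6406 years.
A: 125.9 mm over 6406 years gives 125.9 / 6406 ≈ 0.020 mm per year.
Specimen B: 584.2 mm / 0.020 mm per year = 29210.00 years; at 2 years per lamina that is 29210.00 / 2 ≈ 14605 laminae.

14605 laminae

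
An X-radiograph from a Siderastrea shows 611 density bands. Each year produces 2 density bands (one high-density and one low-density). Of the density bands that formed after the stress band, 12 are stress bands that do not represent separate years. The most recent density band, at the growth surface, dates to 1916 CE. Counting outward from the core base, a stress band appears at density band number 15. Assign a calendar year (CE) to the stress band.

The stress band sits at density band 15 from the core base, so 611 − 15 = 596 density bands formed after it.
Excluding 12 false density bands: 596 − 12 = 584.
With 2 density bands per year, 584 / 2 = 292 years.
Counting back 292 years from 1916 CE places the stress band in 1916 − 292 = 1624 CE.

1624 CE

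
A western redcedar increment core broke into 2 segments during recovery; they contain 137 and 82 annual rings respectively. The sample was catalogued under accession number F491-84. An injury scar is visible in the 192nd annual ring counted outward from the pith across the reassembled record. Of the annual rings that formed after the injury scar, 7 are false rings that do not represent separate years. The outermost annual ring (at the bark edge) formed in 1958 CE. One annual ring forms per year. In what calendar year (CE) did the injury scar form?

Total annual rings = 137 + 82 = 219.
219 − 192 = 27 annual rings lie beyond the injury scar toward the bark edge.
27 − 7 false = 20 true annual rings after the injury scar.
The annual ring at the bark edge is 1958 CE, so the injury scar dates to 1958 − 20 = 1938 CE.

1938 CE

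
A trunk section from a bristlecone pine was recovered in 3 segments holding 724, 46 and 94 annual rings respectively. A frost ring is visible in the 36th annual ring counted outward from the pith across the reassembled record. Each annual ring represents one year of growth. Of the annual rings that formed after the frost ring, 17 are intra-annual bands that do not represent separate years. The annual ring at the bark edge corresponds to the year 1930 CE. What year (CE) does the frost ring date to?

1119 CE

Total annual rings = 724 + 46 + 94 = 864.
The frost ring sits at annual ring 36 from the pith, so 864 − 36 = 828 annual rings formed after it.
828 − 17 false = 811 true annual rings after the frost ring.
Counting back 811 years from 1930 CE places the frost ring in 1930 − 811 = 1119 CE.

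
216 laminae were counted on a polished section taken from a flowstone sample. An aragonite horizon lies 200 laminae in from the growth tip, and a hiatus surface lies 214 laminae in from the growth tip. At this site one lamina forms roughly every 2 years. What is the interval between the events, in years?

28 years

214 − 200 = 14 laminae lie between the two events.
Multiplying by 2 years per lamina: 14 × 2 = 28 years.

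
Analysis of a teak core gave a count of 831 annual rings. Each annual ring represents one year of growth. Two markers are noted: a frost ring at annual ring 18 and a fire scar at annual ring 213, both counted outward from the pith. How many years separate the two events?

195 years

213 − 18 = 195 annual rings lie between the two events.
At one annual ring per year, 195 years elapsed between them.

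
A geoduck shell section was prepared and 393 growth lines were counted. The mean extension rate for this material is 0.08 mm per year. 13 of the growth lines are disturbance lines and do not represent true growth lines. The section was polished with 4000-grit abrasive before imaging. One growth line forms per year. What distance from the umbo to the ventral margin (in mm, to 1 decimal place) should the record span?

Correcting the raw count gives 393 − 13 = 380 true growth lines.
Predicted length = 0.08 mm/year × 380 years = 30.4 mm.

30.4 mm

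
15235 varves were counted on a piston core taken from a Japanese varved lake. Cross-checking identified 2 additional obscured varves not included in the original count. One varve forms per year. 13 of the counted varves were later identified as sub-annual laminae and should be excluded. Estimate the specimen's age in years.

Adjusted count: 15235 − 13 + 2 = 15224 varves.
With a one-to-one varve periodicity this is 15224 years.

15224 years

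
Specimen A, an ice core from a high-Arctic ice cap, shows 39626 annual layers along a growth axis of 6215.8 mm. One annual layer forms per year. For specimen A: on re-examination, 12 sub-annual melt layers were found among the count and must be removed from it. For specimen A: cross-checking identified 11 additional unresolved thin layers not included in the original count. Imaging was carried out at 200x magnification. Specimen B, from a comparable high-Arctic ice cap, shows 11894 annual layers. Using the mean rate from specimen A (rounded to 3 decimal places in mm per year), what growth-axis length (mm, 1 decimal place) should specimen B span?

Specimen A: after corrections the count is 39626 − 12 + 11 = 39625 annual layers.
A: Mean rate = 6215.8 mm / 39625 years ≈ 0.157 mm/yr.
B's length ≈ 0.157 × 11894 = 1867.4 mm.

1867.4 mm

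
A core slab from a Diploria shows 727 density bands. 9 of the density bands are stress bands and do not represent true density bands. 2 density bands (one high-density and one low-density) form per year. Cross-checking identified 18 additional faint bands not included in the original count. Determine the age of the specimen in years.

After corrections the count is 727 − 9 + 18 = 736 density bands.
736 density bands at 2 per year is 736 / 2 = 368 years.

368 yr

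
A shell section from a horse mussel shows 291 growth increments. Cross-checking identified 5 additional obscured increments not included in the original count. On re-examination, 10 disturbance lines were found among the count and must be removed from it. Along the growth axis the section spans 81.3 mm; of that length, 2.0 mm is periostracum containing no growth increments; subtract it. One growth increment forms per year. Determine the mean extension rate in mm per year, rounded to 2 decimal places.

Adjusted count: 291 − 10 + 5 = 286 growth increments.
The growth record spans 81.3 − 2.0 = 79.3 mm.
Mean rate = 79.3 mm / 286 years ≈ 0.28 mm per year.

0.28 mm per year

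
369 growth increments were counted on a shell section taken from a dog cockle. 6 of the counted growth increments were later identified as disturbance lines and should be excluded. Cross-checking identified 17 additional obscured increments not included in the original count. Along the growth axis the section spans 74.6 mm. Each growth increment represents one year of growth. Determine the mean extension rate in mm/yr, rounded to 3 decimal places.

0.196 mm/yr

Adjusted count: 369 − 6 + 17 = 380 growth increments.
Mean rate = 74.6 mm / 380 years ≈ 0.196 mm/yr.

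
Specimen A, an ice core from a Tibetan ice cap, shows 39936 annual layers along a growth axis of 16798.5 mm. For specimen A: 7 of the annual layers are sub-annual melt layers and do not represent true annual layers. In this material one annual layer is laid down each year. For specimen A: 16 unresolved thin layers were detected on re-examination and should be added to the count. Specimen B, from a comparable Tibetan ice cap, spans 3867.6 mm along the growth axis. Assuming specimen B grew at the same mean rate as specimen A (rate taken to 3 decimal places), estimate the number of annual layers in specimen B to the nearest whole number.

9187 annual layers

Specimen A: after corrections the count is 39936 − 7 + 16 = 39945 annual layers.
A: Extension rate ≈ 16798.5 / 39945 = 0.421 mm/year.
B spans 3867.6 / 0.421 = 9186.70 years ≈ 9187 annual layers.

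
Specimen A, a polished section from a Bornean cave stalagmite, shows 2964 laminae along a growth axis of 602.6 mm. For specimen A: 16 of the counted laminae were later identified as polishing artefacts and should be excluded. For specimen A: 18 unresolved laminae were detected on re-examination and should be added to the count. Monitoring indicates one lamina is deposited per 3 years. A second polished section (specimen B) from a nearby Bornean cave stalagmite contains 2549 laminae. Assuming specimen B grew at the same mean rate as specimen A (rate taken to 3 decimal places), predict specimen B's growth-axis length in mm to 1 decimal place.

520.0 mm

Specimen A: adjusted count: 2964 − 16 + 18 = 2966 laminae.
Specimen A: multiplying by 3 years per lamina: 2966 × 3 = 8898 years.
A: Mean rate = 602.6 mm / 8898 years ≈ 0.068 mm per year.
Specimen B: at 3 years per lamina, 2549 × 3 = 7647 years. Length of B = 0.068 × 7647 = 520.0 mm.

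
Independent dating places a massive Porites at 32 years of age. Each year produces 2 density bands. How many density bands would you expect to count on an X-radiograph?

32 years at 2 density bands per year gives 32 × 2 = 64 density bands.
So 64 density bands should be present.

64 density bands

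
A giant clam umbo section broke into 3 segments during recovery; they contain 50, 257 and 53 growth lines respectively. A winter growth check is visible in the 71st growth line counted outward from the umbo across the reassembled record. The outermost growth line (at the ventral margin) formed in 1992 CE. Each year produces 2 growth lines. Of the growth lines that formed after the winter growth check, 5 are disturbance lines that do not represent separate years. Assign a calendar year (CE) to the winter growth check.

1850 CE

Total growth lines = 50 + 257 + 53 = 360.
The winter growth check sits at growth line 71 from the umbo, so 360 − 71 = 289 growth lines formed after it.
289 − 5 false = 284 true growth lines after the winter growth check.
284 growth lines at 2 per year is 284 / 2 = 142 years.
Counting back 142 years from 1992 CE places the winter growth check in 1992 − 142 = 1850 CE.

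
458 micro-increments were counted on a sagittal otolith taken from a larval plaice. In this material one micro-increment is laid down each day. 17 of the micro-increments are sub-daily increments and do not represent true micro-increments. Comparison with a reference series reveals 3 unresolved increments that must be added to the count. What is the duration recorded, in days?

444 days

True micro-increment count = 458 − 17 + 3 = 444.
With a one-to-one micro-increment periodicity this is 444 days.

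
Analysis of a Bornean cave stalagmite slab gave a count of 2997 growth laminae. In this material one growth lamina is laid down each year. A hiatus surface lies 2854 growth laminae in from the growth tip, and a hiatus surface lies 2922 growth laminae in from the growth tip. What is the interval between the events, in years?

68 years

Separation: 2922 − 2854 = 68 growth laminae.
One growth lamina per year makes the interval 68 years.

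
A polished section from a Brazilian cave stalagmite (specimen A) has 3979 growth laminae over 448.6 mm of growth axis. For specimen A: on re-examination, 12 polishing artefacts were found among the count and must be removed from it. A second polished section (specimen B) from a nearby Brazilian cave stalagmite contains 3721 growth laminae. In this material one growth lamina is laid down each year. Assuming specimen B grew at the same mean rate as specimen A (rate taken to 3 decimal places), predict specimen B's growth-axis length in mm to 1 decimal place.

Specimen A: after corrections the count is 3979 − 12 = 3967 growth laminae.
A: Extension rate ≈ 448.6 / 3967 = 0.113 mm/yr.
Length of B = 0.113 × 3721 = 420.5 mm.

420.5 mm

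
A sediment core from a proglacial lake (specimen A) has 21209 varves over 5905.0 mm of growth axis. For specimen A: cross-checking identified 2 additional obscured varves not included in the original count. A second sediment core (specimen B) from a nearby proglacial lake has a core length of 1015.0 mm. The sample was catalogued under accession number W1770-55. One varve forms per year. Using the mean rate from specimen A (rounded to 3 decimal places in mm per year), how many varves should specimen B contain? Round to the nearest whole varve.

3651 varves

Specimen A: correcting the raw count gives 21209 + 2 = 21211 true varves.
A: Extension rate ≈ 5905.0 / 21211 = 0.278 mm/year.
For B, 1015.0 / 0.278 = 3651.08 years ≈ 3651 varves.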